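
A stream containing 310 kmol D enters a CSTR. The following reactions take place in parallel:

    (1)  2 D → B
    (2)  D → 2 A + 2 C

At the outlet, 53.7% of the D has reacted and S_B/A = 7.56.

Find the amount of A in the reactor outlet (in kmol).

10.7 kmol

Conversion of D: D consumed = 0.537 × 310 = 166.5 kmol = 2ξ₁ + 1ξ₂.
Selectivity: 1ξ₁ / (2ξ₂) = 7.56 → ξ₁ = 15.12 ξ₂.
Substitute: (2·15.12 + 1) ξ₂ = 166.5 → ξ₂ = 5.329 kmol, ξ₁ = 80.57 kmol.
Outlet amounts (n = n₀ + Σ ν·ξ):
  D: 310 − 2(80.57) − 1(5.329) = 143.5
  B: 0 + 1(80.57) = 80.57
  A: 0 + 2(5.329) = 10.66
  C: 0 + 2(5.329) = 10.66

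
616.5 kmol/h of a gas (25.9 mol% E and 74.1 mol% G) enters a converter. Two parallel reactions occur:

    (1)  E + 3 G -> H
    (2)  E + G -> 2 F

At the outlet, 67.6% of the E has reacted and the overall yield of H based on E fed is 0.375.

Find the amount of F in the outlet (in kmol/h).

Yield of H: 1ξ₁ / 159.7 = 0.375 → ξ₁ = 59.88 kmol/h.
Conversion of E: 1ξ₁ + 1ξ₂ = 0.676 × 159.7 = 107.9 → ξ₂ = 48.06 kmol/h.
Outlet amounts (n = n₀ + Σ ν·ξ):
  E: 159.7 − 1(59.88) − 1(48.06) = 51.73
  G: 456.8 − 3(59.88) − 1(48.06) = 229.1
  H: 0 + 1(59.88) = 59.88
  F: 0 + 2(48.06) = 96.12

96.1 kmol/h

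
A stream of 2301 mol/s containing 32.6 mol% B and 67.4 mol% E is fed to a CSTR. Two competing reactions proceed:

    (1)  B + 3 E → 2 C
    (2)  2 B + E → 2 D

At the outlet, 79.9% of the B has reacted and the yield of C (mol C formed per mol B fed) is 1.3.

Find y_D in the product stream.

Yield of C: 2ξ₁ / 750.1 = 1.3 → ξ₁ = 487.6 mol/s.
Conversion of B: 1ξ₁ + 2ξ₂ = 0.799 × 750.1 = 599.4 → ξ₂ = 55.88 mol/s.
Outlet amounts (n = n₀ + Σ ν·ξ):
  B: 750.1 − 1(487.6) − 2(55.88) = 150.8
  E: 1551 − 3(487.6) − 1(55.88) = 32.24
  C: 0 + 2(487.6) = 975.2
  D: 0 + 2(55.88) = 111.8
Total out = 1270 mol/s; y_D = 111.8 / 1270 = 0.08801.

0.088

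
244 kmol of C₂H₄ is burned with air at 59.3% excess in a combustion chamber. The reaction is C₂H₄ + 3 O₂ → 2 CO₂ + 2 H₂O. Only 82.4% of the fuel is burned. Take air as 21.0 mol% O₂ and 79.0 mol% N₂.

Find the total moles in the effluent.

5800 kmol

Stoichiometric O₂ = 3 × 244 = 732 kmol; O₂ fed = 732 × 1.593 = 1166 kmol.
N₂ fed = 1166 × 79/21 = 4387 kmol.
Fuel reacted = 0.824 × 244 → ξ = 201.1 kmol.
Outlet (n = n₀ + ν ξ):
  C₂H₄: 244 − 1(201.1) = 42.94
  O₂: 1166 − 3(201.1) = 562.9
  N₂: 4387 (inert)
  CO₂: 0 + 2(201.1) = 402.1
  H₂O: 0 + 2(201.1) = 402.1
Total out = 42.94 + 562.9 + 4387 + 402.1 + 402.1 = 5797 kmol.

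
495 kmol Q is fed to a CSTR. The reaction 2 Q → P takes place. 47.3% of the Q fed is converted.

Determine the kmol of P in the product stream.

117 kmol

Q reacted = 0.473 × 495 = 234.1 kmol; ν_Q = −2, so ξ = 234.1/2 = 117.1 kmol.
Outlet amounts (n = n₀ + ν ξ):
  Q: 495 − 2(117.1) = 260.9
  P: 0 + 1(117.1) = 117.1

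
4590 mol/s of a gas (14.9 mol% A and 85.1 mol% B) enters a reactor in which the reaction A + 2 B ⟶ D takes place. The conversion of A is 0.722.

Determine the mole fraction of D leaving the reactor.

A reacted = 0.722 × 683.9 = 493.8 mol/s; ν_A = −1, so ξ = 493.8/1 = 493.8 mol/s.
Outlet amounts (n = n₀ + ν ξ):
  A: 683.9 − 1(493.8) = 190.1
  B: 3906 − 2(493.8) = 2919
  D: 0 + 1(493.8) = 493.8
Total out = 3602 mol/s; y_D = 493.8 / 3602 = 0.1371.

0.137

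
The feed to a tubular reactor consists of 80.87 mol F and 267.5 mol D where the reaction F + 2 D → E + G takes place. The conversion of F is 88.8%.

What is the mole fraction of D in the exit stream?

0.448

F reacted = 0.888 × 80.87 = 71.81 mol; ν_F = −1, so ξ = 71.81/1 = 71.81 mol.
Outlet amounts (n = n₀ + ν ξ):
  F: 80.87 − 1(71.81) = 9.057
  D: 267.5 − 2(71.81) = 123.9
  E: 0 + 1(71.81) = 71.81
  G: 0 + 1(71.81) = 71.81
Total out = 276.6 mol; y_D = 123.9 / 276.6 = 0.4479.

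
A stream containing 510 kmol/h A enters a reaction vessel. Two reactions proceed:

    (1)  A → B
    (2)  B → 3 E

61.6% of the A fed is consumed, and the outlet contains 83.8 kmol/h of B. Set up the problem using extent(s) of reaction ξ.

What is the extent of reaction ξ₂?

ξ₂ = 230 kmol/h

Conversion of A: A consumed = 1ξ₁ = 0.616 × 510 → ξ₁ = 314.2 kmol/h.
B balance: n_B = 0 + 1ξ₁ − 1ξ₂ = 83.8 → ξ₂ = (1·314.2 − 83.8)/1 = 230.4 kmol/h.
Outlet amounts (n = n₀ + Σ ν·ξ):
  A: 510 − 1(314.2) = 195.8
  B: 0 + 1(314.2) − 1(230.4) = 83.8
  E: 0 + 3(230.4) = 691.1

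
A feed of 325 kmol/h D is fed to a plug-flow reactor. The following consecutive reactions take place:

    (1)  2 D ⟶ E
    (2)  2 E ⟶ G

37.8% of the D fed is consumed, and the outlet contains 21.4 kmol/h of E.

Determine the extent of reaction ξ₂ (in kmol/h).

ξ₂ = 20 kmol/h

Conversion of D: D consumed = 2ξ₁ = 0.378 × 325 → ξ₁ = 61.42 kmol/h.
E balance: n_E = 0 + 1ξ₁ − 2ξ₂ = 21.4 → ξ₂ = (1·61.42 − 21.4)/2 = 20.01 kmol/h.
Outlet amounts (n = n₀ + Σ ν·ξ):
  D: 325 − 2(61.42) = 202.2
  E: 0 + 1(61.42) − 2(20.01) = 21.4
  G: 0 + 1(20.01) = 20.01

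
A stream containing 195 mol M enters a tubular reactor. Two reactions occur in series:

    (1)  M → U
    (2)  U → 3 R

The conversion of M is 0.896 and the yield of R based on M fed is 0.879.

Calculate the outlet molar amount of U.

118 mol

Conversion of M: M consumed = 1ξ₁ = 0.896 × 195 → ξ₁ = 174.7 mol.
Yield of R: 3ξ₂ / 195 = 0.879 → ξ₂ = 57.13 mol.
Outlet amounts (n = n₀ + Σ ν·ξ):
  M: 195 − 1(174.7) = 20.28
  U: 0 + 1(174.7) − 1(57.13) = 117.6
  R: 0 + 3(57.13) = 171.4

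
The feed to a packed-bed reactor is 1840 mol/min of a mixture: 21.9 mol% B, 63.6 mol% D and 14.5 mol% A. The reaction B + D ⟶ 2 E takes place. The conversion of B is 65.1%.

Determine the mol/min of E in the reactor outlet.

525 mol/min

B reacted = 0.651 × 403 = 262.3 mol/min; ν_B = −1, so ξ = 262.3/1 = 262.3 mol/min.
Outlet amounts (n = n₀ + ν ξ):
  B: 403 − 1(262.3) = 140.6
  D: 1170 − 1(262.3) = 907.9
  E: 0 + 2(262.3) = 524.7
  A: 266.8 (inert)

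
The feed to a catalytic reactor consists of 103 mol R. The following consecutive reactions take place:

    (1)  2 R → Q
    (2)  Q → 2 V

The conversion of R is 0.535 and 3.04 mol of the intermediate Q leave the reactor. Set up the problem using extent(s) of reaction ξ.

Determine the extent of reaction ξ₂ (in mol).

ξ₂ = 24.5 mol

Conversion of R: R consumed = 2ξ₁ = 0.535 × 103 → ξ₁ = 27.55 mol.
Q balance: n_Q = 0 + 1ξ₁ − 1ξ₂ = 3.04 → ξ₂ = (1·27.55 − 3.04)/1 = 24.51 mol.
Outlet amounts (n = n₀ + Σ ν·ξ):
  R: 103 − 2(27.55) = 47.89
  Q: 0 + 1(27.55) − 1(24.51) = 3.04
  V: 0 + 2(24.51) = 49.03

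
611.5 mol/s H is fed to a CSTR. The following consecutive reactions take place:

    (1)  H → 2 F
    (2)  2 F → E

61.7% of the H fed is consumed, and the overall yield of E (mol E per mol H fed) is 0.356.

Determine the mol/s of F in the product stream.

319 mol/s

Conversion of H: H consumed = 1ξ₁ = 0.617 × 611.5 → ξ₁ = 377.3 mol/s.
Yield of E: 1ξ₂ / 611.5 = 0.356 → ξ₂ = 217.7 mol/s.
Outlet amounts (n = n₀ + Σ ν·ξ):
  H: 611.5 − 1(377.3) = 234.2
  F: 0 + 2(377.3) − 2(217.7) = 319.2
  E: 0 + 1(217.7) = 217.7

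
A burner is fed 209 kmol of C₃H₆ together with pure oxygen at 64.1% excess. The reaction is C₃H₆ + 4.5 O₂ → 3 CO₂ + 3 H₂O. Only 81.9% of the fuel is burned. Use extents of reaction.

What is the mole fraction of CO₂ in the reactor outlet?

Stoichiometric O₂ = 4.5 × 209 = 940.5 kmol; O₂ fed = 940.5 × 1.641 = 1543 kmol.
Fuel reacted = 0.819 × 209 → ξ = 171.2 kmol.
Outlet (n = n₀ + ν ξ):
  C₃H₆: 209 − 1(171.2) = 37.83
  O₂: 1543 − 4.5(171.2) = 773.1
  CO₂: 0 + 3(171.2) = 513.5
  H₂O: 0 + 3(171.2) = 513.5
Total out = 1838 kmol; y_CO₂ = 513.5 / 1838 = 0.2794.

0.279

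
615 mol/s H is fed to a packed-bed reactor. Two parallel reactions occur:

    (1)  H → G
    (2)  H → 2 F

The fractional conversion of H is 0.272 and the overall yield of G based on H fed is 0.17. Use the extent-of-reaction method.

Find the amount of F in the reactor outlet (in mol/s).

125 mol/s

Yield of G: 1ξ₁ / 615 = 0.17 → ξ₁ = 104.6 mol/s.
Conversion of H: 1ξ₁ + 1ξ₂ = 0.272 × 615 = 167.3 → ξ₂ = 62.73 mol/s.
Outlet amounts (n = n₀ + Σ ν·ξ):
  H: 615 − 1(104.6) − 1(62.73) = 447.7
  G: 0 + 1(104.6) = 104.6
  F: 0 + 2(62.73) = 125.5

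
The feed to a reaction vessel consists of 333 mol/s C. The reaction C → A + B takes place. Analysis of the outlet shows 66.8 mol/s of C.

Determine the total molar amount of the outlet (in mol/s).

599 mol/s

For C: n = n₀ − 1ξ → 66.8 = 333 − 1ξ, giving ξ = 266.2 mol/s.
Outlet amounts (n = n₀ + ν ξ):
  C: 333 − 1(266.2) = 66.8
  A: 0 + 1(266.2) = 266.2
  B: 0 + 1(266.2) = 266.2
Total out = 66.8 + 266.2 + 266.2 = 599.2 mol/s.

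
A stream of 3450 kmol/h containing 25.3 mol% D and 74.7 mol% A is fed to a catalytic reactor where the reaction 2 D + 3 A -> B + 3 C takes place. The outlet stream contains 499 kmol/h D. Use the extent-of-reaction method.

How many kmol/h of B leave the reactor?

187 kmol/h

For D: n = n₀ − 2ξ → 499 = 872.9 − 2ξ, giving ξ = 186.9 kmol/h.
Outlet amounts (n = n₀ + ν ξ):
  D: 872.9 − 2(186.9) = 499
  A: 2577 − 3(186.9) = 2016
  B: 0 + 1(186.9) = 186.9
  C: 0 + 3(186.9) = 560.8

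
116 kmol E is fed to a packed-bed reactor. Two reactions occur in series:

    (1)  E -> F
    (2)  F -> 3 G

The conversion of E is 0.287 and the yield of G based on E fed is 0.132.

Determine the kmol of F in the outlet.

28.2 kmol

Conversion of E: E consumed = 1ξ₁ = 0.287 × 116 → ξ₁ = 33.29 kmol.
Yield of G: 3ξ₂ / 116 = 0.132 → ξ₂ = 5.104 kmol.
Outlet amounts (n = n₀ + Σ ν·ξ):
  E: 116 − 1(33.29) = 82.71
  F: 0 + 1(33.29) − 1(5.104) = 28.19
  G: 0 + 3(5.104) = 15.31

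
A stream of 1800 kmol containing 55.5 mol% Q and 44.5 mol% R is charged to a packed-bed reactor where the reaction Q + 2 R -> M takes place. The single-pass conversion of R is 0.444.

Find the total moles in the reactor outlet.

R reacted = 0.444 × 801 = 355.6 kmol; ν_R = −2, so ξ = 355.6/2 = 177.8 kmol.
Outlet amounts (n = n₀ + ν ξ):
  Q: 999 − 1(177.8) = 821.2
  R: 801 − 2(177.8) = 445.4
  M: 0 + 1(177.8) = 177.8
Total out = 821.2 + 445.4 + 177.8 = 1444 kmol.

1440 kmol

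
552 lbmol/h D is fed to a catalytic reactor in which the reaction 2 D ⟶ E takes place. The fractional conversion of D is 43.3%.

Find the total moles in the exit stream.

D reacted = 0.433 × 552 = 239 lbmol/h; ν_D = −2, so ξ = 239/2 = 119.5 lbmol/h.
Outlet amounts (n = n₀ + ν ξ):
  D: 552 − 2(119.5) = 313
  E: 0 + 1(119.5) = 119.5
Total out = 313 + 119.5 = 432.5 lbmol/h.

432 lbmol/h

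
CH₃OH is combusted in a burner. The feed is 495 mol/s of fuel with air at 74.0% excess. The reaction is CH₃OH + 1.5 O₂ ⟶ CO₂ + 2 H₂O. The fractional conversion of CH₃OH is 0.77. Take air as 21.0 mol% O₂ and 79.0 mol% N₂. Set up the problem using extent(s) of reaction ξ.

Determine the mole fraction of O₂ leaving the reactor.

0.105

Stoichiometric O₂ = 1.5 × 495 = 742.5 mol/s; O₂ fed = 742.5 × 1.740 = 1292 mol/s.
N₂ fed = 1292 × 79/21 = 4860 mol/s.
Fuel reacted = 0.77 × 495 → ξ = 381.2 mol/s.
Outlet (n = n₀ + ν ξ):
  CH₃OH: 495 − 1(381.2) = 113.8
  O₂: 1292 − 1.5(381.2) = 720.2
  N₂: 4860 (inert)
  CO₂: 0 + 1(381.2) = 381.2
  H₂O: 0 + 2(381.2) = 762.3
Total out = 6838 mol/s; y_O₂ = 720.2 / 6838 = 0.1053.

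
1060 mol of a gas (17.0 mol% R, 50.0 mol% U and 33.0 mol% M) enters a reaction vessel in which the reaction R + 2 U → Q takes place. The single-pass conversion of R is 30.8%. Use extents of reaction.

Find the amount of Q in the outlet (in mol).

55.5 mol

R reacted = 0.308 × 180.2 = 55.5 mol; ν_R = −1, so ξ = 55.5/1 = 55.5 mol.
Outlet amounts (n = n₀ + ν ξ):
  R: 180.2 − 1(55.5) = 124.7
  U: 530 − 2(55.5) = 419
  Q: 0 + 1(55.5) = 55.5
  M: 349.8 (inert)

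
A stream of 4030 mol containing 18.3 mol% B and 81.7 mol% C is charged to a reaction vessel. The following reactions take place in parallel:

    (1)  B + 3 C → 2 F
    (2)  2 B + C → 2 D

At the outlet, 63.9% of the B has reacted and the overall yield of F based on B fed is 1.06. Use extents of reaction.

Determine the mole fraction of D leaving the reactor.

Yield of F: 2ξ₁ / 737.5 = 1.06 → ξ₁ = 390.9 mol.
Conversion of B: 1ξ₁ + 2ξ₂ = 0.639 × 737.5 = 471.3 → ξ₂ = 40.19 mol.
Outlet amounts (n = n₀ + Σ ν·ξ):
  B: 737.5 − 1(390.9) − 2(40.19) = 266.2
  C: 3293 − 3(390.9) − 1(40.19) = 2080
  F: 0 + 2(390.9) = 781.7
  D: 0 + 2(40.19) = 80.39
Total out = 3208 mol; y_D = 80.39 / 3208 = 0.02506.

0.0251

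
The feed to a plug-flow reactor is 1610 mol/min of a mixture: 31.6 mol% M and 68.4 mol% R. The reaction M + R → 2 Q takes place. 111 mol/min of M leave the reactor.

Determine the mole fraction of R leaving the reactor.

For M: n = n₀ − 1ξ → 111 = 508.8 − 1ξ, giving ξ = 397.8 mol/min.
Outlet amounts (n = n₀ + ν ξ):
  M: 508.8 − 1(397.8) = 111
  R: 1101 − 1(397.8) = 703.5
  Q: 0 + 2(397.8) = 795.5
Total out = 1610 mol/min; y_R = 703.5 / 1610 = 0.4369.

0.437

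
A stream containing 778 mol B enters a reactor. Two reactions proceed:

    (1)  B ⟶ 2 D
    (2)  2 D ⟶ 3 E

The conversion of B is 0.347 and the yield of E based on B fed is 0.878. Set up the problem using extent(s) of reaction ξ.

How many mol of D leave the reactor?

84.5 mol

Conversion of B: B consumed = 1ξ₁ = 0.347 × 778 → ξ₁ = 270 mol.
Yield of E: 3ξ₂ / 778 = 0.878 → ξ₂ = 227.7 mol.
Outlet amounts (n = n₀ + Σ ν·ξ):
  B: 778 − 1(270) = 508
  D: 0 + 2(270) − 2(227.7) = 84.54
  E: 0 + 3(227.7) = 683.1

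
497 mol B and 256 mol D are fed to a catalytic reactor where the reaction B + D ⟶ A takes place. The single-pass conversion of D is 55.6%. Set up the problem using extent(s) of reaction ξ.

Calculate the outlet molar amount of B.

D reacted = 0.556 × 256 = 142.3 mol; ν_D = −1, so ξ = 142.3/1 = 142.3 mol.
Outlet amounts (n = n₀ + ν ξ):
  B: 497 − 1(142.3) = 354.7
  D: 256 − 1(142.3) = 113.7
  A: 0 + 1(142.3) = 142.3

355 mol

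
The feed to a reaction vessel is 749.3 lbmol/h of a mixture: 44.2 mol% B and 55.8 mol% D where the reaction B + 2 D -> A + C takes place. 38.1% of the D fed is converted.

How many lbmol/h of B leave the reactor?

D reacted = 0.381 × 418.1 = 159.3 lbmol/h; ν_D = −2, so ξ = 159.3/2 = 79.65 lbmol/h.
Outlet amounts (n = n₀ + ν ξ):
  B: 331.2 − 1(79.65) = 251.5
  D: 418.1 − 2(79.65) = 258.8
  A: 0 + 1(79.65) = 79.65
  C: 0 + 1(79.65) = 79.65

252 lbmol/h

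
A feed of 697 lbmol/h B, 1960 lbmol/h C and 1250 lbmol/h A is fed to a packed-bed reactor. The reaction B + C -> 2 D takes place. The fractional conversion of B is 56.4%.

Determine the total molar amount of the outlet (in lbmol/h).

3910 lbmol/h

B reacted = 0.564 × 697 = 393.1 lbmol/h; ν_B = −1, so ξ = 393.1/1 = 393.1 lbmol/h.
Outlet amounts (n = n₀ + ν ξ):
  B: 697 − 1(393.1) = 303.9
  C: 1960 − 1(393.1) = 1567
  D: 0 + 2(393.1) = 786.2
  A: 1250 (inert)
Total out = 303.9 + 1567 + 786.2 + 1250 = 3907 lbmol/h.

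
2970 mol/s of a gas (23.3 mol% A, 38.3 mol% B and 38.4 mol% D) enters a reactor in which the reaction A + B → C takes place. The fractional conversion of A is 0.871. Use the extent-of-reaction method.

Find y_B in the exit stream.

A reacted = 0.871 × 692 = 602.7 mol/s; ν_A = −1, so ξ = 602.7/1 = 602.7 mol/s.
Outlet amounts (n = n₀ + ν ξ):
  A: 692 − 1(602.7) = 89.27
  B: 1138 − 1(602.7) = 534.8
  C: 0 + 1(602.7) = 602.7
  D: 1140 (inert)
Total out = 2367 mol/s; y_B = 534.8 / 2367 = 0.2259.

0.226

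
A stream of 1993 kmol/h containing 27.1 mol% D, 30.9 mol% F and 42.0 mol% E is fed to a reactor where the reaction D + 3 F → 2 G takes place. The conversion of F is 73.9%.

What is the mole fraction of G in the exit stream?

F reacted = 0.739 × 615.8 = 455.1 kmol/h; ν_F = −3, so ξ = 455.1/3 = 151.7 kmol/h.
Outlet amounts (n = n₀ + ν ξ):
  D: 540.1 − 1(151.7) = 388.4
  F: 615.8 − 3(151.7) = 160.7
  G: 0 + 2(151.7) = 303.4
  E: 837.1 (inert)
Total out = 1690 kmol/h; y_G = 303.4 / 1690 = 0.1796.

0.18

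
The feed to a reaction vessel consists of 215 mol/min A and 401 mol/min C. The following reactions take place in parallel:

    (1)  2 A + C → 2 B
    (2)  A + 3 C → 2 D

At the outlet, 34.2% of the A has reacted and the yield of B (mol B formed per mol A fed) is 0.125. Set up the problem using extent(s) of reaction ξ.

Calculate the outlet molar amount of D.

Yield of B: 2ξ₁ / 215 = 0.125 → ξ₁ = 13.44 mol/min.
Conversion of A: 2ξ₁ + 1ξ₂ = 0.342 × 215 = 73.53 → ξ₂ = 46.66 mol/min.
Outlet amounts (n = n₀ + Σ ν·ξ):
  A: 215 − 2(13.44) − 1(46.66) = 141.5
  C: 401 − 1(13.44) − 3(46.66) = 247.6
  B: 0 + 2(13.44) = 26.88
  D: 0 + 2(46.66) = 93.31

93.3 mol/min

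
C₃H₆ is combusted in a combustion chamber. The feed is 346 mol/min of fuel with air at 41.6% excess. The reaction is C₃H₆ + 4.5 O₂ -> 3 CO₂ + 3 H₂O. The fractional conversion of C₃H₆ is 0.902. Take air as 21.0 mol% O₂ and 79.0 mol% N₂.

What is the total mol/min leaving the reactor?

Stoichiometric O₂ = 4.5 × 346 = 1557 mol/min; O₂ fed = 1557 × 1.416 = 2205 mol/min.
N₂ fed = 2205 × 79/21 = 8294 mol/min.
Fuel reacted = 0.902 × 346 → ξ = 312.1 mol/min.
Outlet (n = n₀ + ν ξ):
  C₃H₆: 346 − 1(312.1) = 33.91
  O₂: 2205 − 4.5(312.1) = 800.3
  N₂: 8294 (inert)
  CO₂: 0 + 3(312.1) = 936.3
  H₂O: 0 + 3(312.1) = 936.3
Total out = 33.91 + 800.3 + 8294 + 936.3 + 936.3 = 11000 mol/min.

11000 mol/min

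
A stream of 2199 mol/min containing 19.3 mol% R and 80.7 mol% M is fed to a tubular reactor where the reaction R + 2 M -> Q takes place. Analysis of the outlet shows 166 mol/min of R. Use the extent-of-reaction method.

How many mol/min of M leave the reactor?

1260 mol/min

For R: n = n₀ − 1ξ → 166 = 424.4 − 1ξ, giving ξ = 258.4 mol/min.
Outlet amounts (n = n₀ + ν ξ):
  R: 424.4 − 1(258.4) = 166
  M: 1775 − 2(258.4) = 1258
  Q: 0 + 1(258.4) = 258.4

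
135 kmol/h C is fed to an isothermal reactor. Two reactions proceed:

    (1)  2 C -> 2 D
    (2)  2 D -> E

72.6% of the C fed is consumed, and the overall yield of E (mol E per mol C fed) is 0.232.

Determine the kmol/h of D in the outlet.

Conversion of C: C consumed = 2ξ₁ = 0.726 × 135 → ξ₁ = 49 kmol/h.
Yield of E: 1ξ₂ / 135 = 0.232 → ξ₂ = 31.32 kmol/h.
Outlet amounts (n = n₀ + Σ ν·ξ):
  C: 135 − 2(49) = 36.99
  D: 0 + 2(49) − 2(31.32) = 35.37
  E: 0 + 1(31.32) = 31.32

35.4 kmol/h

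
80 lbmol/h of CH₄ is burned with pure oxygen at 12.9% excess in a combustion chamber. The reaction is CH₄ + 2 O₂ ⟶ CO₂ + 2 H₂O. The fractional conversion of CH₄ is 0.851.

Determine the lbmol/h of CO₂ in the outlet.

Stoichiometric O₂ = 2 × 80 = 160 lbmol/h; O₂ fed = 160 × 1.129 = 180.6 lbmol/h.
Fuel reacted = 0.851 × 80 → ξ = 68.08 lbmol/h.
Outlet (n = n₀ + ν ξ):
  CH₄: 80 − 1(68.08) = 11.92
  O₂: 180.6 − 2(68.08) = 44.48
  CO₂: 0 + 1(68.08) = 68.08
  H₂O: 0 + 2(68.08) = 136.2

68.1 lbmol/h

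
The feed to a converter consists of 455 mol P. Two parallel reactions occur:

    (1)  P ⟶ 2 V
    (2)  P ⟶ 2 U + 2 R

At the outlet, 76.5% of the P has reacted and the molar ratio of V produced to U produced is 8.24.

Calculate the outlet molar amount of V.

Conversion of P: P consumed = 0.765 × 455 = 348.1 mol = 1ξ₁ + 1ξ₂.
Selectivity: 2ξ₁ / (2ξ₂) = 8.24 → ξ₁ = 8.24 ξ₂.
Substitute: (1·8.24 + 1) ξ₂ = 348.1 → ξ₂ = 37.67 mol, ξ₁ = 310.4 mol.
Outlet amounts (n = n₀ + Σ ν·ξ):
  P: 455 − 1(310.4) − 1(37.67) = 106.9
  V: 0 + 2(310.4) = 620.8
  U: 0 + 2(37.67) = 75.34
  R: 0 + 2(37.67) = 75.34

621 mol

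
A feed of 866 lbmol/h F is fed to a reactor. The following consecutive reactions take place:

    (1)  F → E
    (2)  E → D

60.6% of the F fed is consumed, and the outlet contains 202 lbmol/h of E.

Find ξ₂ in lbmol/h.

Conversion of F: F consumed = 1ξ₁ = 0.606 × 866 → ξ₁ = 524.8 lbmol/h.
E balance: n_E = 0 + 1ξ₁ − 1ξ₂ = 202 → ξ₂ = (1·524.8 − 202)/1 = 322.8 lbmol/h.
Outlet amounts (n = n₀ + Σ ν·ξ):
  F: 866 − 1(524.8) = 341.2
  E: 0 + 1(524.8) − 1(322.8) = 202
  D: 0 + 1(322.8) = 322.8

ξ₂ = 323 lbmol/h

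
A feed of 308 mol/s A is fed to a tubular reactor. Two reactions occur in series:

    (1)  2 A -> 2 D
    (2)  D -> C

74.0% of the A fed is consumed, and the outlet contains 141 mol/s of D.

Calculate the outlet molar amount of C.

86.9 mol/s

Conversion of A: A consumed = 2ξ₁ = 0.74 × 308 → ξ₁ = 114 mol/s.
D balance: n_D = 0 + 2ξ₁ − 1ξ₂ = 141 → ξ₂ = (2·114 − 141)/1 = 86.92 mol/s.
Outlet amounts (n = n₀ + Σ ν·ξ):
  A: 308 − 2(114) = 80.08
  D: 0 + 2(114) − 1(86.92) = 141
  C: 0 + 1(86.92) = 86.92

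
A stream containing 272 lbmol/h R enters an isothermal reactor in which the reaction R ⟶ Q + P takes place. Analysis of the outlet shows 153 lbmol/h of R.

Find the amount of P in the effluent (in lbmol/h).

119 lbmol/h

For R: n = n₀ − 1ξ → 153 = 272 − 1ξ, giving ξ = 119 lbmol/h.
Outlet amounts (n = n₀ + ν ξ):
  R: 272 − 1(119) = 153
  Q: 0 + 1(119) = 119
  P: 0 + 1(119) = 119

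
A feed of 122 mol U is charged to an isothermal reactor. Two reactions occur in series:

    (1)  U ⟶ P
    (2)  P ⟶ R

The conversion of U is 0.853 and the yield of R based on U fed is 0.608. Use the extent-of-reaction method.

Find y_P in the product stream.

0.245

Conversion of U: U consumed = 1ξ₁ = 0.853 × 122 → ξ₁ = 104.1 mol.
Yield of R: 1ξ₂ / 122 = 0.608 → ξ₂ = 74.18 mol.
Outlet amounts (n = n₀ + Σ ν·ξ):
  U: 122 − 1(104.1) = 17.93
  P: 0 + 1(104.1) − 1(74.18) = 29.89
  R: 0 + 1(74.18) = 74.18
Total out = 122 mol; y_P = 29.89 / 122 = 0.245.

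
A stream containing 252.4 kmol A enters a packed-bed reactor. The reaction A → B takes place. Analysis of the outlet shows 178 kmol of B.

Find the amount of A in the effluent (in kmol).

74.4 kmol

For B: n = n₀ + 1ξ → 178 = 0 + 1ξ, giving ξ = 178 kmol.
Outlet amounts (n = n₀ + ν ξ):
  A: 252.4 − 1(178) = 74.4
  B: 0 + 1(178) = 178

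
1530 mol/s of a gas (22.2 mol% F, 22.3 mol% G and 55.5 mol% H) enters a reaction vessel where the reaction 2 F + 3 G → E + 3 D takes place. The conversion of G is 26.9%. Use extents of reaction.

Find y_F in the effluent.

0.186

G reacted = 0.269 × 341.2 = 91.78 mol/s; ν_G = −3, so ξ = 91.78/3 = 30.59 mol/s.
Outlet amounts (n = n₀ + ν ξ):
  F: 339.7 − 2(30.59) = 278.5
  G: 341.2 − 3(30.59) = 249.4
  E: 0 + 1(30.59) = 30.59
  D: 0 + 3(30.59) = 91.78
  H: 849.1 (inert)
Total out = 1499 mol/s; y_F = 278.5 / 1499 = 0.1857.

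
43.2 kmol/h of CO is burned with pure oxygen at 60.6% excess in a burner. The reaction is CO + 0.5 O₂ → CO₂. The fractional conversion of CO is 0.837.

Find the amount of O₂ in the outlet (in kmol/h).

16.6 kmol/h

Stoichiometric O₂ = 0.5 × 43.2 = 21.6 kmol/h; O₂ fed = 21.6 × 1.606 = 34.69 kmol/h.
Fuel reacted = 0.837 × 43.2 → ξ = 36.16 kmol/h.
Outlet (n = n₀ + ν ξ):
  CO: 43.2 − 1(36.16) = 7.042
  O₂: 34.69 − 0.5(36.16) = 16.61
  CO₂: 0 + 1(36.16) = 36.16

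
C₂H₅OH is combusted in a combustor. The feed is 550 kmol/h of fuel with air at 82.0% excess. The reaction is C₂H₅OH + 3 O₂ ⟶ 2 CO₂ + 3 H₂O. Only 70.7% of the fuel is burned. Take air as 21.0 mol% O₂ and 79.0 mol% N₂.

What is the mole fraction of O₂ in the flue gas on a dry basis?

Stoichiometric O₂ = 3 × 550 = 1650 kmol/h; O₂ fed = 1650 × 1.820 = 3003 kmol/h.
N₂ fed = 3003 × 79/21 = 11300 kmol/h.
Fuel reacted = 0.707 × 550 → ξ = 388.8 kmol/h.
Outlet (n = n₀ + ν ξ):
  C₂H₅OH: 550 − 1(388.8) = 161.2
  O₂: 3003 − 3(388.8) = 1836
  N₂: 11300 (inert)
  CO₂: 0 + 2(388.8) = 777.7
  H₂O: 0 + 3(388.8) = 1167
Dry total = 14070 kmol/h; y_O₂ (dry) = 1836 / 14070 = 0.1305.

0.131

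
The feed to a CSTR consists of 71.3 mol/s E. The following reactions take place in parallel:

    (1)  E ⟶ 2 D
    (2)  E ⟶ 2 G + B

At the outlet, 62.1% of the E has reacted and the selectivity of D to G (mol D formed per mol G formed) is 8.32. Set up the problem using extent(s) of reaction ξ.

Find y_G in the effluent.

Conversion of E: E consumed = 0.621 × 71.3 = 44.28 mol/s = 1ξ₁ + 1ξ₂.
Selectivity: 2ξ₁ / (2ξ₂) = 8.32 → ξ₁ = 8.32 ξ₂.
Substitute: (1·8.32 + 1) ξ₂ = 44.28 → ξ₂ = 4.751 mol/s, ξ₁ = 39.53 mol/s.
Outlet amounts (n = n₀ + Σ ν·ξ):
  E: 71.3 − 1(39.53) − 1(4.751) = 27.02
  D: 0 + 2(39.53) = 79.05
  G: 0 + 2(4.751) = 9.502
  B: 0 + 1(4.751) = 4.751
Total out = 120.3 mol/s; y_G = 9.502 / 120.3 = 0.07896.

0.079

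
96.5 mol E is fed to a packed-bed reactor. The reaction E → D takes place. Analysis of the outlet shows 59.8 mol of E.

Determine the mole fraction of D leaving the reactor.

0.38

For E: n = n₀ − 1ξ → 59.8 = 96.5 − 1ξ, giving ξ = 36.7 mol.
Outlet amounts (n = n₀ + ν ξ):
  E: 96.5 − 1(36.7) = 59.8
  D: 0 + 1(36.7) = 36.7
Total out = 96.5 mol; y_D = 36.7 / 96.5 = 0.3803.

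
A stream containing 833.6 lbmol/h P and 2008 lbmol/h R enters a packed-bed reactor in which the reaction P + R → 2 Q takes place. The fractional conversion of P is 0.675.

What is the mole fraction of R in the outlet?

0.509

P reacted = 0.675 × 833.6 = 562.7 lbmol/h; ν_P = −1, so ξ = 562.7/1 = 562.7 lbmol/h.
Outlet amounts (n = n₀ + ν ξ):
  P: 833.6 − 1(562.7) = 270.9
  R: 2008 − 1(562.7) = 1445
  Q: 0 + 2(562.7) = 1125
Total out = 2842 lbmol/h; y_R = 1445 / 2842 = 0.5086.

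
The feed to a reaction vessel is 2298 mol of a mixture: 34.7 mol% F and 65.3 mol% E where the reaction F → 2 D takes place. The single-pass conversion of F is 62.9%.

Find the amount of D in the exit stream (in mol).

1000 mol

F reacted = 0.629 × 797.4 = 501.6 mol; ν_F = −1, so ξ = 501.6/1 = 501.6 mol.
Outlet amounts (n = n₀ + ν ξ):
  F: 797.4 − 1(501.6) = 295.8
  D: 0 + 2(501.6) = 1003
  E: 1501 (inert)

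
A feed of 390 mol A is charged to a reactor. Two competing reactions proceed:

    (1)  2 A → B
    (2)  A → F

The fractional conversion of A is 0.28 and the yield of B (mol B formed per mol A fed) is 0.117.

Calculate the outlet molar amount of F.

Yield of B: 1ξ₁ / 390 = 0.117 → ξ₁ = 45.63 mol.
Conversion of A: 2ξ₁ + 1ξ₂ = 0.28 × 390 = 109.2 → ξ₂ = 17.94 mol.
Outlet amounts (n = n₀ + Σ ν·ξ):
  A: 390 − 2(45.63) − 1(17.94) = 280.8
  B: 0 + 1(45.63) = 45.63
  F: 0 + 1(17.94) = 17.94

17.9 mol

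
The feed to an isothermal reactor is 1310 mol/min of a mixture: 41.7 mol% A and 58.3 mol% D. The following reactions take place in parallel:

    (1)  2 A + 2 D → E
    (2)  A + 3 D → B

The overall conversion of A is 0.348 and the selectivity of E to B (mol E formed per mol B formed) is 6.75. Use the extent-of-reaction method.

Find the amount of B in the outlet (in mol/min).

Conversion of A: A consumed = 0.348 × 546.3 = 190.1 mol/min = 2ξ₁ + 1ξ₂.
Selectivity: 1ξ₁ / (1ξ₂) = 6.75 → ξ₁ = 6.75 ξ₂.
Substitute: (2·6.75 + 1) ξ₂ = 190.1 → ξ₂ = 13.11 mol/min, ξ₁ = 88.5 mol/min.
Outlet amounts (n = n₀ + Σ ν·ξ):
  A: 546.3 − 2(88.5) − 1(13.11) = 356.2
  D: 763.7 − 2(88.5) − 3(13.11) = 547.4
  E: 0 + 1(88.5) = 88.5
  B: 0 + 1(13.11) = 13.11

13.1 mol/min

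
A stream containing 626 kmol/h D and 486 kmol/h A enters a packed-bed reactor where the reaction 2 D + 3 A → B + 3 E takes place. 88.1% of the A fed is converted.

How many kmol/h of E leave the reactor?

A reacted = 0.881 × 486 = 428.2 kmol/h; ν_A = −3, so ξ = 428.2/3 = 142.7 kmol/h.
Outlet amounts (n = n₀ + ν ξ):
  D: 626 − 2(142.7) = 340.6
  A: 486 − 3(142.7) = 57.83
  B: 0 + 1(142.7) = 142.7
  E: 0 + 3(142.7) = 428.2

428 kmol/h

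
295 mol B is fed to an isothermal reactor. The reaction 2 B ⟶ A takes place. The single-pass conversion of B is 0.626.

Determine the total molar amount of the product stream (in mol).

203 mol

B reacted = 0.626 × 295 = 184.7 mol; ν_B = −2, so ξ = 184.7/2 = 92.33 mol.
Outlet amounts (n = n₀ + ν ξ):
  B: 295 − 2(92.33) = 110.3
  A: 0 + 1(92.33) = 92.33
Total out = 110.3 + 92.33 = 202.7 mol.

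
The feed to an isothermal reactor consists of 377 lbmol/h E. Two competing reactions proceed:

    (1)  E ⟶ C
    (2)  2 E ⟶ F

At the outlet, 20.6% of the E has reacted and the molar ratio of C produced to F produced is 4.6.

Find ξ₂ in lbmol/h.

Conversion of E: E consumed = 0.206 × 377 = 77.66 lbmol/h = 1ξ₁ + 2ξ₂.
Selectivity: 1ξ₁ / (1ξ₂) = 4.6 → ξ₁ = 4.6 ξ₂.
Substitute: (1·4.6 + 2) ξ₂ = 77.66 → ξ₂ = 11.77 lbmol/h, ξ₁ = 54.13 lbmol/h.
Outlet amounts (n = n₀ + Σ ν·ξ):
  E: 377 − 1(54.13) − 2(11.77) = 299.3
  C: 0 + 1(54.13) = 54.13
  F: 0 + 1(11.77) = 11.77

ξ₂ = 11.8 lbmol/h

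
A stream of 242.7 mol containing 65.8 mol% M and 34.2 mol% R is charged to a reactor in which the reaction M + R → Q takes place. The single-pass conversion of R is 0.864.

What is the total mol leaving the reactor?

171 mol

R reacted = 0.864 × 83 = 71.71 mol; ν_R = −1, so ξ = 71.71/1 = 71.71 mol.
Outlet amounts (n = n₀ + ν ξ):
  M: 159.7 − 1(71.71) = 87.98
  R: 83 − 1(71.71) = 11.29
  Q: 0 + 1(71.71) = 71.71
Total out = 87.98 + 11.29 + 71.71 = 171 mol.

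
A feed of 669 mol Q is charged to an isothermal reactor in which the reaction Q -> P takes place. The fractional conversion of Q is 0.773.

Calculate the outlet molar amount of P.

Q reacted = 0.773 × 669 = 517.1 mol; ν_Q = −1, so ξ = 517.1/1 = 517.1 mol.
Outlet amounts (n = n₀ + ν ξ):
  Q: 669 − 1(517.1) = 151.9
  P: 0 + 1(517.1) = 517.1

517 mol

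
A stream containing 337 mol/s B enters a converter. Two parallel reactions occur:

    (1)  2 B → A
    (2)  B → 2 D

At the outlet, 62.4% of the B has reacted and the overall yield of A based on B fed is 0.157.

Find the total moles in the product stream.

389 mol/s

Yield of A: 1ξ₁ / 337 = 0.157 → ξ₁ = 52.91 mol/s.
Conversion of B: 2ξ₁ + 1ξ₂ = 0.624 × 337 = 210.3 → ξ₂ = 104.5 mol/s.
Outlet amounts (n = n₀ + Σ ν·ξ):
  B: 337 − 2(52.91) − 1(104.5) = 126.7
  A: 0 + 1(52.91) = 52.91
  D: 0 + 2(104.5) = 208.9
Total out = 126.7 + 52.91 + 208.9 = 388.6 mol/s.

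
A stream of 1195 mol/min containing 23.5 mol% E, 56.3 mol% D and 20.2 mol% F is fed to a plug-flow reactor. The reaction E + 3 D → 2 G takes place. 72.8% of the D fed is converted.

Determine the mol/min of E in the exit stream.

118 mol/min

D reacted = 0.728 × 672.8 = 489.8 mol/min; ν_D = −3, so ξ = 489.8/3 = 163.3 mol/min.
Outlet amounts (n = n₀ + ν ξ):
  E: 280.8 − 1(163.3) = 117.6
  D: 672.8 − 3(163.3) = 183
  G: 0 + 2(163.3) = 326.5
  F: 241.4 (inert)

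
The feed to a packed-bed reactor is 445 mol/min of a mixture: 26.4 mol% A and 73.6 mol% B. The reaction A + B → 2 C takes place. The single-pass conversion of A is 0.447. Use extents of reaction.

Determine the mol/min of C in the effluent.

A reacted = 0.447 × 117.5 = 52.51 mol/min; ν_A = −1, so ξ = 52.51/1 = 52.51 mol/min.
Outlet amounts (n = n₀ + ν ξ):
  A: 117.5 − 1(52.51) = 64.97
  B: 327.5 − 1(52.51) = 275
  C: 0 + 2(52.51) = 105

105 mol/min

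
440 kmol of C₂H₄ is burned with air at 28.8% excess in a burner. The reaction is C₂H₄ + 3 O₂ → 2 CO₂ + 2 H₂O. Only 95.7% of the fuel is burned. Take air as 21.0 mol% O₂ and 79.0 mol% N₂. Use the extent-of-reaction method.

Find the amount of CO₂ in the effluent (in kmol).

Stoichiometric O₂ = 3 × 440 = 1320 kmol; O₂ fed = 1320 × 1.288 = 1700 kmol.
N₂ fed = 1700 × 79/21 = 6396 kmol.
Fuel reacted = 0.957 × 440 → ξ = 421.1 kmol.
Outlet (n = n₀ + ν ξ):
  C₂H₄: 440 − 1(421.1) = 18.92
  O₂: 1700 − 3(421.1) = 436.9
  N₂: 6396 (inert)
  CO₂: 0 + 2(421.1) = 842.2
  H₂O: 0 + 2(421.1) = 842.2

842 kmol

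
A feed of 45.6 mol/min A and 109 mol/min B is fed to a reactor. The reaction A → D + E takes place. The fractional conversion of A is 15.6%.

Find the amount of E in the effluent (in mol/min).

A reacted = 0.156 × 45.6 = 7.114 mol/min; ν_A = −1, so ξ = 7.114/1 = 7.114 mol/min.
Outlet amounts (n = n₀ + ν ξ):
  A: 45.6 − 1(7.114) = 38.49
  D: 0 + 1(7.114) = 7.114
  E: 0 + 1(7.114) = 7.114
  B: 109 (inert)

7.11 mol/min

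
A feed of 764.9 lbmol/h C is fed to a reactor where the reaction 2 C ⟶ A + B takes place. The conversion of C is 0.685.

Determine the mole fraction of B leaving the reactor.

0.343

C reacted = 0.685 × 764.9 = 524 lbmol/h; ν_C = −2, so ξ = 524/2 = 262 lbmol/h.
Outlet amounts (n = n₀ + ν ξ):
  C: 764.9 − 2(262) = 240.9
  A: 0 + 1(262) = 262
  B: 0 + 1(262) = 262
Total out = 764.9 lbmol/h; y_B = 262 / 764.9 = 0.3425.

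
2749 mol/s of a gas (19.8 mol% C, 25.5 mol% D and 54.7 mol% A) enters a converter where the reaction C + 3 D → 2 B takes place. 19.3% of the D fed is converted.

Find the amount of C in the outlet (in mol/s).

D reacted = 0.193 × 701 = 135.3 mol/s; ν_D = −3, so ξ = 135.3/3 = 45.1 mol/s.
Outlet amounts (n = n₀ + ν ξ):
  C: 544.3 − 1(45.1) = 499.2
  D: 701 − 3(45.1) = 565.7
  B: 0 + 2(45.1) = 90.19
  A: 1504 (inert)

499 mol/s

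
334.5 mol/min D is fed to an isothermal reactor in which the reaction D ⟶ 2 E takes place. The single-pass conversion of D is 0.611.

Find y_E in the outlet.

0.759

D reacted = 0.611 × 334.5 = 204.4 mol/min; ν_D = −1, so ξ = 204.4/1 = 204.4 mol/min.
Outlet amounts (n = n₀ + ν ξ):
  D: 334.5 − 1(204.4) = 130.1
  E: 0 + 2(204.4) = 408.8
Total out = 538.9 mol/min; y_E = 408.8 / 538.9 = 0.7585.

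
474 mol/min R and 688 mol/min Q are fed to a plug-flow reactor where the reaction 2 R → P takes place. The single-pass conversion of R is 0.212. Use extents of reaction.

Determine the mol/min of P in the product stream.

50.2 mol/min

R reacted = 0.212 × 474 = 100.5 mol/min; ν_R = −2, so ξ = 100.5/2 = 50.24 mol/min.
Outlet amounts (n = n₀ + ν ξ):
  R: 474 − 2(50.24) = 373.5
  P: 0 + 1(50.24) = 50.24
  Q: 688 (inert)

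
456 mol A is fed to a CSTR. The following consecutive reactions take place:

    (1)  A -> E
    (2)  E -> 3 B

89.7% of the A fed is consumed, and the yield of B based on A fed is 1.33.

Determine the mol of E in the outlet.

207 mol

Conversion of A: A consumed = 1ξ₁ = 0.897 × 456 → ξ₁ = 409 mol.
Yield of B: 3ξ₂ / 456 = 1.33 → ξ₂ = 202.2 mol.
Outlet amounts (n = n₀ + Σ ν·ξ):
  A: 456 − 1(409) = 46.97
  E: 0 + 1(409) − 1(202.2) = 206.9
  B: 0 + 3(202.2) = 606.5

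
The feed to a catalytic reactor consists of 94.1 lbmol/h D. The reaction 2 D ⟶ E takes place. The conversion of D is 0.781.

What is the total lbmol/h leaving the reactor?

57.4 lbmol/h

D reacted = 0.781 × 94.1 = 73.49 lbmol/h; ν_D = −2, so ξ = 73.49/2 = 36.75 lbmol/h.
Outlet amounts (n = n₀ + ν ξ):
  D: 94.1 − 2(36.75) = 20.61
  E: 0 + 1(36.75) = 36.75
Total out = 20.61 + 36.75 = 57.35 lbmol/h.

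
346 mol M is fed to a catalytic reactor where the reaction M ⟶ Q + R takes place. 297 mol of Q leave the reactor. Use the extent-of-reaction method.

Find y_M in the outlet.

For Q: n = n₀ + 1ξ → 297 = 0 + 1ξ, giving ξ = 297 mol.
Outlet amounts (n = n₀ + ν ξ):
  M: 346 − 1(297) = 49
  Q: 0 + 1(297) = 297
  R: 0 + 1(297) = 297
Total out = 643 mol; y_M = 49 / 643 = 0.07621.

0.0762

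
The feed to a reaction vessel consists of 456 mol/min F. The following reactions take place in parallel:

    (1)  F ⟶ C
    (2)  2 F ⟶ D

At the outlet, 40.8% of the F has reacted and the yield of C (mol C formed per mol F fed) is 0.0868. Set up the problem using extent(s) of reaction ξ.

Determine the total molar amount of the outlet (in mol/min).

383 mol/min

Yield of C: 1ξ₁ / 456 = 0.0868 → ξ₁ = 39.58 mol/min.
Conversion of F: 1ξ₁ + 2ξ₂ = 0.408 × 456 = 186 → ξ₂ = 73.23 mol/min.
Outlet amounts (n = n₀ + Σ ν·ξ):
  F: 456 − 1(39.58) − 2(73.23) = 270
  C: 0 + 1(39.58) = 39.58
  D: 0 + 1(73.23) = 73.23
Total out = 270 + 39.58 + 73.23 = 382.8 mol/min.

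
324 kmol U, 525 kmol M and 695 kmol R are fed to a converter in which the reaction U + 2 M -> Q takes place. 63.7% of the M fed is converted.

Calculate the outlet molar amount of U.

157 kmol

M reacted = 0.637 × 525 = 334.4 kmol; ν_M = −2, so ξ = 334.4/2 = 167.2 kmol.
Outlet amounts (n = n₀ + ν ξ):
  U: 324 − 1(167.2) = 156.8
  M: 525 − 2(167.2) = 190.6
  Q: 0 + 1(167.2) = 167.2
  R: 695 (inert)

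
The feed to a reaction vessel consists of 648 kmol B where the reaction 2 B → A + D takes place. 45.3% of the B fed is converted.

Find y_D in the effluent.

B reacted = 0.453 × 648 = 293.5 kmol; ν_B = −2, so ξ = 293.5/2 = 146.8 kmol.
Outlet amounts (n = n₀ + ν ξ):
  B: 648 − 2(146.8) = 354.5
  A: 0 + 1(146.8) = 146.8
  D: 0 + 1(146.8) = 146.8
Total out = 648 kmol; y_D = 146.8 / 648 = 0.2265.

0.226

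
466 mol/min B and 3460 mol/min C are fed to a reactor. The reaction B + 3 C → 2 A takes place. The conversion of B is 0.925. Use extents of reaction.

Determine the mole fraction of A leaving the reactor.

0.281

B reacted = 0.925 × 466 = 431.1 mol/min; ν_B = −1, so ξ = 431.1/1 = 431.1 mol/min.
Outlet amounts (n = n₀ + ν ξ):
  B: 466 − 1(431.1) = 34.95
  C: 3460 − 3(431.1) = 2167
  A: 0 + 2(431.1) = 862.1
Total out = 3064 mol/min; y_A = 862.1 / 3064 = 0.2814.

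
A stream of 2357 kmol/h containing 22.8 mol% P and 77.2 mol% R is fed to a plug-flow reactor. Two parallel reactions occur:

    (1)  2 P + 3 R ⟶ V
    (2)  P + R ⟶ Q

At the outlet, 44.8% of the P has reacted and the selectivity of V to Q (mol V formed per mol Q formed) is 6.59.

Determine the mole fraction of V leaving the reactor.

0.0591

Conversion of P: P consumed = 0.448 × 537.4 = 240.8 kmol/h = 2ξ₁ + 1ξ₂.
Selectivity: 1ξ₁ / (1ξ₂) = 6.59 → ξ₁ = 6.59 ξ₂.
Substitute: (2·6.59 + 1) ξ₂ = 240.8 → ξ₂ = 16.98 kmol/h, ξ₁ = 111.9 kmol/h.
Outlet amounts (n = n₀ + Σ ν·ξ):
  P: 537.4 − 2(111.9) − 1(16.98) = 296.6
  R: 1820 − 3(111.9) − 1(16.98) = 1467
  V: 0 + 1(111.9) = 111.9
  Q: 0 + 1(16.98) = 16.98
Total out = 1892 kmol/h; y_V = 111.9 / 1892 = 0.05912.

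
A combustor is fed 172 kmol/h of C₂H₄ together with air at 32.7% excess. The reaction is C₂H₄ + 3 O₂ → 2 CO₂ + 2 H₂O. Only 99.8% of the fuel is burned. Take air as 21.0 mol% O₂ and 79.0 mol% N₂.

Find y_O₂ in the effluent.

0.0495

Stoichiometric O₂ = 3 × 172 = 516 kmol/h; O₂ fed = 516 × 1.327 = 684.7 kmol/h.
N₂ fed = 684.7 × 79/21 = 2576 kmol/h.
Fuel reacted = 0.998 × 172 → ξ = 171.7 kmol/h.
Outlet (n = n₀ + ν ξ):
  C₂H₄: 172 − 1(171.7) = 0.344
  O₂: 684.7 − 3(171.7) = 169.8
  N₂: 2576 (inert)
  CO₂: 0 + 2(171.7) = 343.3
  H₂O: 0 + 2(171.7) = 343.3
Total out = 3433 kmol/h; y_O₂ = 169.8 / 3433 = 0.04946.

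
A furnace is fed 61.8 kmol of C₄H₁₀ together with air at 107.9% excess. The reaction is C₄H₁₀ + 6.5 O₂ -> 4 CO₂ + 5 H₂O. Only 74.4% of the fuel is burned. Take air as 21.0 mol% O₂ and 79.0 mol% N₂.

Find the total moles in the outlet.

4110 kmol

Stoichiometric O₂ = 6.5 × 61.8 = 401.7 kmol; O₂ fed = 401.7 × 2.079 = 835.1 kmol.
N₂ fed = 835.1 × 79/21 = 3142 kmol.
Fuel reacted = 0.744 × 61.8 → ξ = 45.98 kmol.
Outlet (n = n₀ + ν ξ):
  C₄H₁₀: 61.8 − 1(45.98) = 15.82
  O₂: 835.1 − 6.5(45.98) = 536.3
  N₂: 3142 (inert)
  CO₂: 0 + 4(45.98) = 183.9
  H₂O: 0 + 5(45.98) = 229.9
Total out = 15.82 + 536.3 + 3142 + 183.9 + 229.9 = 4108 kmol.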